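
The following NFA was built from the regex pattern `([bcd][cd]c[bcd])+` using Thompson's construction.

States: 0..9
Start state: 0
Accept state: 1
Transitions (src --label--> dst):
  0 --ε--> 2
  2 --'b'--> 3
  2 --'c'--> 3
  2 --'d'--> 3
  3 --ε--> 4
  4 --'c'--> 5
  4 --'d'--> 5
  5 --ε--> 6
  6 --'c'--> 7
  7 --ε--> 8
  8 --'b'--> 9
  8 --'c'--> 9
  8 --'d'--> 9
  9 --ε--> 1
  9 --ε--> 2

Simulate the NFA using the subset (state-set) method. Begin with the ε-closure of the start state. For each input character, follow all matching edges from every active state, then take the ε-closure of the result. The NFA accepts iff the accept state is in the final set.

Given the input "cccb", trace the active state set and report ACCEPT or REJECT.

Answer: ACCEPT

Steps:
initial (ε-close {0}): {0,2}
'c' @ 1: {3,4}
'c' @ 2: {5,6}
'c' @ 3: {7,8}
'b' @ 4: {1,2,9}  [accepting]
end set {1,2,9} — state 1 in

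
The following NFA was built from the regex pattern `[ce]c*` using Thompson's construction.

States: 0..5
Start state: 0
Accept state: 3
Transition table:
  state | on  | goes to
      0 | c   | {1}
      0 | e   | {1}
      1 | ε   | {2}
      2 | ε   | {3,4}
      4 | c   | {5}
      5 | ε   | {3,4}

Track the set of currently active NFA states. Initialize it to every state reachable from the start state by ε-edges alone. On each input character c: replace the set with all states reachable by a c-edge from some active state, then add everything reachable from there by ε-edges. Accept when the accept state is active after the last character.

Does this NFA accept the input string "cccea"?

Answer: REJECT

Derivation:
start: ε-closure({0}) = {0}
'c' @ 1: {1,2,3,4}  ✓accept
'c' @ 2: {3,4,5}  ✓accept
'c' @ 3: {3,4,5}  ✓accept
'e' @ 4: {}  — no active states
rest 'a' ignored (set empty)
final: {}; accept 3 not in set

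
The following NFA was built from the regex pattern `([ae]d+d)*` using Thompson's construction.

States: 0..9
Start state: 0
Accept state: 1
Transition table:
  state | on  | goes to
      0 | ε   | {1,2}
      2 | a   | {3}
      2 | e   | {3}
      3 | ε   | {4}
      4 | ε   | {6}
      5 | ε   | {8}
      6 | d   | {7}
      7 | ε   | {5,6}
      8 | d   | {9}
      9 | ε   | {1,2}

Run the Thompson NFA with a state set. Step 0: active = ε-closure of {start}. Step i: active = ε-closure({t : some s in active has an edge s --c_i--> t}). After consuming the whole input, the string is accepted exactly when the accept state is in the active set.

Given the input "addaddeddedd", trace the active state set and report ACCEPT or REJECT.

Answer: ACCEPT

Steps:
S₀ = ε-closure({0}) = {0,1,2}
'a' @ 1: {3,4,6}
'd' @ 2: {5,6,7,8}
'd' @ 3: {1,2,5,6,7,8,9}  [accepting]
'a' @ 4: {3,4,6}
'd' @ 5: {5,6,7,8}
'd' @ 6: {1,2,5,6,7,8,9}  [accepting]
'e' @ 7: {3,4,6}
'd' @ 8: {5,6,7,8}
'd' @ 9: {1,2,5,6,7,8,9}  [accepting]
'e' @ 10: {3,4,6}
'd' @ 11: {5,6,7,8}
'd' @ 12: {1,2,5,6,7,8,9}  [accepting]
after full input: {1,2,5,6,7,8,9}  (accept=1 in)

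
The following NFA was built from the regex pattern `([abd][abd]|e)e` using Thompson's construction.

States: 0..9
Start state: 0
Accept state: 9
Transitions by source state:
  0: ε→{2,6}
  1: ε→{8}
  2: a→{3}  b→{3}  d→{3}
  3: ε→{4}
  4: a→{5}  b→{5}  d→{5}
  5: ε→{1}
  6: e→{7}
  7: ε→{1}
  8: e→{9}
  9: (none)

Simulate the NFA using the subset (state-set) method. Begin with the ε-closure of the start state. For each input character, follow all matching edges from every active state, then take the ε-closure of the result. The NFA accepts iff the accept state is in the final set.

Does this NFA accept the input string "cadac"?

Answer: REJECT

Derivation:
S₀ = ε-closure({0}) = {0,2,6}
'c' @ 1: {}  — no active states
rest 'adac' ignored (set empty)
after full input: {}  (accept=9 not in)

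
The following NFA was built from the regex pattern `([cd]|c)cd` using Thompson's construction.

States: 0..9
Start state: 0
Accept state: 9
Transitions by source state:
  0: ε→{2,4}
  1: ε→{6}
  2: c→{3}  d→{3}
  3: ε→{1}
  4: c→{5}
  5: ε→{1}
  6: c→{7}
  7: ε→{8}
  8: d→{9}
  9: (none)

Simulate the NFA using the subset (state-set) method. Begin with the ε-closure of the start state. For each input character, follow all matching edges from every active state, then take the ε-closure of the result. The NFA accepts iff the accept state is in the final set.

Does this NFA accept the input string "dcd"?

Answer: ACCEPT

Trace:
initial (ε-close {0}): {0,2,4}
'd' @ 1: {1,3,6}
'c' @ 2: {7,8}
'd' @ 3: {9}  [accepting]
after full input: {9}  (accept=9 in)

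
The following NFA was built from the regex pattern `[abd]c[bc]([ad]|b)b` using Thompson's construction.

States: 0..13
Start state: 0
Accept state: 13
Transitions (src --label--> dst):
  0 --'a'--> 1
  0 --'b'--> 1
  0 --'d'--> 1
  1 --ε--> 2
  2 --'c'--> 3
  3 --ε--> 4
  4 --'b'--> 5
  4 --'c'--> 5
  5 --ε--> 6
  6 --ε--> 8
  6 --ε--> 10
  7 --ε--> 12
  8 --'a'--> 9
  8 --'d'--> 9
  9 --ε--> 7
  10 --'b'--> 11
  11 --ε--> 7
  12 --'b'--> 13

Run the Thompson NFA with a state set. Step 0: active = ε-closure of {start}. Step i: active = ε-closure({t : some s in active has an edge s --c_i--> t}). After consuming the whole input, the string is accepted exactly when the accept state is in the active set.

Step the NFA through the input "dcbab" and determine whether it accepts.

S₀ = ε-closure({0}) = {0}
'd' @ 1: {1,2}
'c' @ 2: {3,4}
'b' @ 3: {5,6,8,10}
'a' @ 4: {7,9,12}
'b' @ 5: {13}  ✓accept
final: {13}; accept 13 in set

Answer: ACCEPT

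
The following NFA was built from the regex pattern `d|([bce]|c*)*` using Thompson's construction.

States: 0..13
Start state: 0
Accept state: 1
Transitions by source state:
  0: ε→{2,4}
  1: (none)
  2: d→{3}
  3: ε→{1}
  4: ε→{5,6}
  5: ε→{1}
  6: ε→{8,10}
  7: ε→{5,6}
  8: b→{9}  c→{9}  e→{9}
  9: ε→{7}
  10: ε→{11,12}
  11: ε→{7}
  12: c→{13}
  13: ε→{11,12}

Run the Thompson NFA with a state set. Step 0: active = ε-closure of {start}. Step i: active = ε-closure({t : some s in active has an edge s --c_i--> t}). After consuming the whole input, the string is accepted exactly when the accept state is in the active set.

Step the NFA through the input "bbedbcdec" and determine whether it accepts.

S₀ = ε-closure({0}) = {0,1,2,4,5,6,7,8,10,11,12}
'b' @ 1: {1,5,6,7,8,9,10,11,12}  (accept∈set)
'b' @ 2: {1,5,6,7,8,9,10,11,12}  (accept∈set)
'e' @ 3: {1,5,6,7,8,9,10,11,12}  (accept∈set)
'd' @ 4: {}  — dead — no transitions
rest 'bcdec' ignored (set empty)
final: {}; accept 1 not in set

Answer: REJECT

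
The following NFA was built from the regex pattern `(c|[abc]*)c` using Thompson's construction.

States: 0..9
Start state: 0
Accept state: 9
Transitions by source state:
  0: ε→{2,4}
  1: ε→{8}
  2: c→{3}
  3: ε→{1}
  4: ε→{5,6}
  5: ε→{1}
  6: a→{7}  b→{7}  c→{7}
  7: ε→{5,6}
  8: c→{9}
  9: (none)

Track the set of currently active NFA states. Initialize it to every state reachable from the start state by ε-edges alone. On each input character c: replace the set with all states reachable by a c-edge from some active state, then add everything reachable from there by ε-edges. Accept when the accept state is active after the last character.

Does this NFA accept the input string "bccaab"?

initial (ε-close {0}): {0,1,2,4,5,6,8}
'b' @ 1: {1,5,6,7,8}
'c' @ 2: {1,5,6,7,8,9}  [accepting]
'c' @ 3: {1,5,6,7,8,9}  [accepting]
'a' @ 4: {1,5,6,7,8}
'a' @ 5: {1,5,6,7,8}
'b' @ 6: {1,5,6,7,8}
end set {1,5,6,7,8} — state 9 not in

Answer: REJECT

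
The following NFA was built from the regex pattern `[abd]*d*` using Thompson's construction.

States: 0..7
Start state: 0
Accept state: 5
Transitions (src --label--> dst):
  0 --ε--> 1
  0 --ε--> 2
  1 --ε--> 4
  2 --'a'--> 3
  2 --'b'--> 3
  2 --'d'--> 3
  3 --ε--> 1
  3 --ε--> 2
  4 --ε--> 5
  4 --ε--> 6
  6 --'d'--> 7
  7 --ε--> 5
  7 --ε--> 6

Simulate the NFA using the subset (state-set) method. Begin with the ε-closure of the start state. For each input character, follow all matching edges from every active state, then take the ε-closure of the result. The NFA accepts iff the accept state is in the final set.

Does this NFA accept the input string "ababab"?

initial (ε-close {0}): {0,1,2,4,5,6}
'a' @ 1: {1,2,3,4,5,6}  (accept∈set)
'b' @ 2: {1,2,3,4,5,6}  (accept∈set)
'a' @ 3: {1,2,3,4,5,6}  (accept∈set)
'b' @ 4: {1,2,3,4,5,6}  (accept∈set)
'a' @ 5: {1,2,3,4,5,6}  (accept∈set)
'b' @ 6: {1,2,3,4,5,6}  (accept∈set)
end set {1,2,3,4,5,6} — state 5 in

Answer: ACCEPT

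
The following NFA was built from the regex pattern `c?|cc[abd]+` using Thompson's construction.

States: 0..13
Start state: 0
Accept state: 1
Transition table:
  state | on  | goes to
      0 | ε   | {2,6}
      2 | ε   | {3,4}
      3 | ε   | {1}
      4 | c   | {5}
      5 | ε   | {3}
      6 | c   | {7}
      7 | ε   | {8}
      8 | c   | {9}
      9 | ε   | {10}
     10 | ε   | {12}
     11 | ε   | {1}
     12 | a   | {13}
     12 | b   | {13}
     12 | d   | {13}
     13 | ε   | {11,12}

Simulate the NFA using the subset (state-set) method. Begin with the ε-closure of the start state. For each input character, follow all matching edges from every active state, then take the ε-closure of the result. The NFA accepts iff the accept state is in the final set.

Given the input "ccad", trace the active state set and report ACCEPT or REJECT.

start: ε-closure({0}) = {0,1,2,3,4,6}
'c' @ 1: {1,3,5,7,8}  (accept∈set)
'c' @ 2: {9,10,12}
'a' @ 3: {1,11,12,13}  (accept∈set)
'd' @ 4: {1,11,12,13}  (accept∈set)
final: {1,11,12,13}; accept 1 in set

Answer: ACCEPT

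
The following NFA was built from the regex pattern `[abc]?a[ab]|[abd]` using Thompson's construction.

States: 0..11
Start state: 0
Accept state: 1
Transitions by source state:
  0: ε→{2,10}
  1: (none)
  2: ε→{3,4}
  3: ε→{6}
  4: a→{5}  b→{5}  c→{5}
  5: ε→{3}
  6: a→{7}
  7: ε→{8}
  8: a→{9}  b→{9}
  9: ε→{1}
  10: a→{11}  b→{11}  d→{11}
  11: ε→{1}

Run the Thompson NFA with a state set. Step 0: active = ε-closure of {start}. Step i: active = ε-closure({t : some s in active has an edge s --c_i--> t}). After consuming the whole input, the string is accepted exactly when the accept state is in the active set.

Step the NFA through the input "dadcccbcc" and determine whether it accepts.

S₀ = ε-closure({0}) = {0,2,3,4,6,10}
'd' @ 1: {1,11}  (accept∈set)
'a' @ 2: {}  — state set empty
rest 'dcccbcc' ignored (set empty)
after full input: {}  (accept=1 not in)

Answer: REJECT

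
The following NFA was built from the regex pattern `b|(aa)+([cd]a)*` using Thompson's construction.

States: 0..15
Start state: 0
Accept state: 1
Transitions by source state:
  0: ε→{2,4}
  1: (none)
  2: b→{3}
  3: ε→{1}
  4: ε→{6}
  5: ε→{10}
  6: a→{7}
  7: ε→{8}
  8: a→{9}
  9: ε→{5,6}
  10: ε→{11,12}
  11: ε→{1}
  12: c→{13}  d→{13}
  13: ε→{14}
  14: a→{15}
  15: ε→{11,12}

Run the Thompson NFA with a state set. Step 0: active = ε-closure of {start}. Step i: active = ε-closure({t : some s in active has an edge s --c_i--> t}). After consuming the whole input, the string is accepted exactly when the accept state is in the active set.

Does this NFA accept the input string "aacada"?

initial (ε-close {0}): {0,2,4,6}
'a' @ 1: {7,8}
'a' @ 2: {1,5,6,9,10,11,12}  (accept∈set)
'c' @ 3: {13,14}
'a' @ 4: {1,11,12,15}  (accept∈set)
'd' @ 5: {13,14}
'a' @ 6: {1,11,12,15}  (accept∈set)
end set {1,11,12,15} — state 1 in

Answer: ACCEPT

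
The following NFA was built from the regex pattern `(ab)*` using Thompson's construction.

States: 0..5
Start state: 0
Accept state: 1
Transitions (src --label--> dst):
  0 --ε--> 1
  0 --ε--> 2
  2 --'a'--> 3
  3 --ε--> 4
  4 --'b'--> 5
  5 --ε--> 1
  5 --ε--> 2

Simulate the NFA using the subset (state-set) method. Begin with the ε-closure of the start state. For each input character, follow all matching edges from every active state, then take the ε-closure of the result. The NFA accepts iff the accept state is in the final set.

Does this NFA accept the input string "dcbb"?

Answer: REJECT

Steps:
S₀ = ε-closure({0}) = {0,1,2}
'd' @ 1: {}  — no active states
rest 'cbb' ignored (set empty)
end set {} — state 1 not in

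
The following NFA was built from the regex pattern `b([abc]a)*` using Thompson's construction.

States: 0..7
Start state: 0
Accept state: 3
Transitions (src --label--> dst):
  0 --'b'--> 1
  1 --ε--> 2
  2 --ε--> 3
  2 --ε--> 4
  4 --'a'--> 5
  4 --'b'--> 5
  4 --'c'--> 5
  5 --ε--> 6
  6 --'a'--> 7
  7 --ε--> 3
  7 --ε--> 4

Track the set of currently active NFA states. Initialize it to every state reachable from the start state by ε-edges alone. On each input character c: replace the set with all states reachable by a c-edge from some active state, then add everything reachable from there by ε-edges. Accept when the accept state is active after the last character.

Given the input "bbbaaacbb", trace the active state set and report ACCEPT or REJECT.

Answer: REJECT

Steps:
start: ε-closure({0}) = {0}
'b' @ 1: {1,2,3,4}  ✓accept
'b' @ 2: {5,6}
'b' @ 3: {}  — state set empty
rest 'aaacbb' ignored (set empty)
end set {} — state 3 not in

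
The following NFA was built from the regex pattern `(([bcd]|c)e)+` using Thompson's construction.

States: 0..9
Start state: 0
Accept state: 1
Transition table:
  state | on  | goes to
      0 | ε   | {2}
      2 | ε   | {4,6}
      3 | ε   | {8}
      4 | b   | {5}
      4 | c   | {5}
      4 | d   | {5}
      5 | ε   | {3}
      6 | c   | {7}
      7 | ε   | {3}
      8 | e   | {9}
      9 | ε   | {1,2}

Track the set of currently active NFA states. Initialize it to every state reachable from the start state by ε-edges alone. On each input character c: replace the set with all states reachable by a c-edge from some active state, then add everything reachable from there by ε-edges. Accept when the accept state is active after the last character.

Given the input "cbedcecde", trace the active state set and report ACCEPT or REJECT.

Answer: REJECT

Trace:
initial (ε-close {0}): {0,2,4,6}
'c' @ 1: {3,5,7,8}
'b' @ 2: {}  — state set empty
rest 'edcecde' ignored (set empty)
end set {} — state 1 not in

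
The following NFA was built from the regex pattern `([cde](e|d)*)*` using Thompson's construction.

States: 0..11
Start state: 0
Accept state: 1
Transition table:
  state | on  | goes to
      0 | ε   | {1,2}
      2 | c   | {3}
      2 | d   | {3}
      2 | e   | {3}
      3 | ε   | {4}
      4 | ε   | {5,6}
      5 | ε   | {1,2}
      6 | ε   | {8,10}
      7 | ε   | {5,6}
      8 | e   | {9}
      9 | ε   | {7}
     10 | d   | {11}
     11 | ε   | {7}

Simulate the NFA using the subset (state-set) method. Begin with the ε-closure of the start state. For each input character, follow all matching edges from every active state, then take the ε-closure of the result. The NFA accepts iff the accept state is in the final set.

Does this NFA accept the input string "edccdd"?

S₀ = ε-closure({0}) = {0,1,2}
'e' @ 1: {1,2,3,4,5,6,8,10}  ✓accept
'd' @ 2: {1,2,3,4,5,6,7,8,10,11}  ✓accept
'c' @ 3: {1,2,3,4,5,6,8,10}  ✓accept
'c' @ 4: {1,2,3,4,5,6,8,10}  ✓accept
'd' @ 5: {1,2,3,4,5,6,7,8,10,11}  ✓accept
'd' @ 6: {1,2,3,4,5,6,7,8,10,11}  ✓accept
final: {1,2,3,4,5,6,7,8,10,11}; accept 1 in set

Answer: ACCEPT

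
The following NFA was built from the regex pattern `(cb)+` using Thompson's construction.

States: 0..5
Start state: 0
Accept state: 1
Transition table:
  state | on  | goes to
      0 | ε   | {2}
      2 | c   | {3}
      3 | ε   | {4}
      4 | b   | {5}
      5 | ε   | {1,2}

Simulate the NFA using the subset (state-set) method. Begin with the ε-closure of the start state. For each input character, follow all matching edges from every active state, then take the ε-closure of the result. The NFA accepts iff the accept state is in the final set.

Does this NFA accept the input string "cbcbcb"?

S₀ = ε-closure({0}) = {0,2}
'c' @ 1: {3,4}
'b' @ 2: {1,2,5}  ✓accept
'c' @ 3: {3,4}
'b' @ 4: {1,2,5}  ✓accept
'c' @ 5: {3,4}
'b' @ 6: {1,2,5}  ✓accept
end set {1,2,5} — state 1 in

Answer: ACCEPT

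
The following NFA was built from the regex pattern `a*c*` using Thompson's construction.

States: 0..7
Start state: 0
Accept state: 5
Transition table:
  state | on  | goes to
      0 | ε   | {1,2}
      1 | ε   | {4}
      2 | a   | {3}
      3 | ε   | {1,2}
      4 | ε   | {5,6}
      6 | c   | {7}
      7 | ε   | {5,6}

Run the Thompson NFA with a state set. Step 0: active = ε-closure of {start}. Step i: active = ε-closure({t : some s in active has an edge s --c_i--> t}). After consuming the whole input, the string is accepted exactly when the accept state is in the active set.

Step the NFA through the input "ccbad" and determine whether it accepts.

S₀ = ε-closure({0}) = {0,1,2,4,5,6}
'c' @ 1: {5,6,7}  [accepting]
'c' @ 2: {5,6,7}  [accepting]
'b' @ 3: {}  — state set empty
rest 'ad' ignored (set empty)
end set {} — state 5 not in

Answer: REJECT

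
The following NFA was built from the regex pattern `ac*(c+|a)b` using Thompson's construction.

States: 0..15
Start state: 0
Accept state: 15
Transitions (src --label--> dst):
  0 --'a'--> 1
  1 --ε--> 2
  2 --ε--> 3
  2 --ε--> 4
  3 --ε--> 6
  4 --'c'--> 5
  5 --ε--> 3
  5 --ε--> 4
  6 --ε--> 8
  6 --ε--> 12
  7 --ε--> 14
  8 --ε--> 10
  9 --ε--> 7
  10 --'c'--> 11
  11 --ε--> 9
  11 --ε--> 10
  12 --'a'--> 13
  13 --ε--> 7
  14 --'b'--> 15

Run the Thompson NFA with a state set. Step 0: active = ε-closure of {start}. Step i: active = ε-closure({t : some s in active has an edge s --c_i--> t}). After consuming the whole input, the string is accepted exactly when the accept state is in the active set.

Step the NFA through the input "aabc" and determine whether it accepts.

initial (ε-close {0}): {0}
'a' @ 1: {1,2,3,4,6,8,10,12}
'a' @ 2: {7,13,14}
'b' @ 3: {15}  [accepting]
'c' @ 4: {}  — no active states
final: {}; accept 15 not in set

Answer: REJECT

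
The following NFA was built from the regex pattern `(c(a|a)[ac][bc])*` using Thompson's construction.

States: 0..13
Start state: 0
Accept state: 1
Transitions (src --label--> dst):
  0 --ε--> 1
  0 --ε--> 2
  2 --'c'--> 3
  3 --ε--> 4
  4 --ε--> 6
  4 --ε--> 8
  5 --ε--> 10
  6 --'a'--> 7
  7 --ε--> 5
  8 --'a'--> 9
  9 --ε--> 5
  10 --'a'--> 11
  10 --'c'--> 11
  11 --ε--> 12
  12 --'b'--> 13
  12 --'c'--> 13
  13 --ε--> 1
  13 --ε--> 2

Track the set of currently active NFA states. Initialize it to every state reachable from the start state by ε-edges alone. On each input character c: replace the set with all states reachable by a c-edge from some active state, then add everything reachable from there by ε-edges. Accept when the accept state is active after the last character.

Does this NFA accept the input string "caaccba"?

start: ε-closure({0}) = {0,1,2}
'c' @ 1: {3,4,6,8}
'a' @ 2: {5,7,9,10}
'a' @ 3: {11,12}
'c' @ 4: {1,2,13}  ✓accept
'c' @ 5: {3,4,6,8}
'b' @ 6: {}  — no active states
rest 'a' ignored (set empty)
final: {}; accept 1 not in set

Answer: REJECT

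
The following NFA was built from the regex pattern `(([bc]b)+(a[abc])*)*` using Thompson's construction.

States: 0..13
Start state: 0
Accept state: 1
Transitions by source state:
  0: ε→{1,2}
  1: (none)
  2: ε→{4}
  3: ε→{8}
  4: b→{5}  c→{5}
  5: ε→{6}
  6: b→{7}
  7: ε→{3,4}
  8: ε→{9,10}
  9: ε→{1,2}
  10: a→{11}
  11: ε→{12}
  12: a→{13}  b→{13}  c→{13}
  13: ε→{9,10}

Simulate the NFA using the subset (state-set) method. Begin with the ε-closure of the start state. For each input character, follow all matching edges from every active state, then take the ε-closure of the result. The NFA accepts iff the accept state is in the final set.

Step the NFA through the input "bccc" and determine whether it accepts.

initial (ε-close {0}): {0,1,2,4}
'b' @ 1: {5,6}
'c' @ 2: {}  — no active states
rest 'cc' ignored (set empty)
after full input: {}  (accept=1 not in)

Answer: REJECT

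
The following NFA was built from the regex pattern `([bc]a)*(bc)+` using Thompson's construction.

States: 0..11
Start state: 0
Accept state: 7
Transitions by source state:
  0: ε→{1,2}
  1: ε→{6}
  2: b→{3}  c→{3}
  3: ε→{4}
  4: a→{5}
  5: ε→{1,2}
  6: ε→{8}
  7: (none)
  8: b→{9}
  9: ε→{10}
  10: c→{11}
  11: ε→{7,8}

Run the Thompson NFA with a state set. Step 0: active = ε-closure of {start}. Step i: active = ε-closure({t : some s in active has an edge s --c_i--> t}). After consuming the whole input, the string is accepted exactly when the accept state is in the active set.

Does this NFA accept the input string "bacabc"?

Answer: ACCEPT

Derivation:
initial (ε-close {0}): {0,1,2,6,8}
'b' @ 1: {3,4,9,10}
'a' @ 2: {1,2,5,6,8}
'c' @ 3: {3,4}
'a' @ 4: {1,2,5,6,8}
'b' @ 5: {3,4,9,10}
'c' @ 6: {7,8,11}  [accepting]
end set {7,8,11} — state 7 in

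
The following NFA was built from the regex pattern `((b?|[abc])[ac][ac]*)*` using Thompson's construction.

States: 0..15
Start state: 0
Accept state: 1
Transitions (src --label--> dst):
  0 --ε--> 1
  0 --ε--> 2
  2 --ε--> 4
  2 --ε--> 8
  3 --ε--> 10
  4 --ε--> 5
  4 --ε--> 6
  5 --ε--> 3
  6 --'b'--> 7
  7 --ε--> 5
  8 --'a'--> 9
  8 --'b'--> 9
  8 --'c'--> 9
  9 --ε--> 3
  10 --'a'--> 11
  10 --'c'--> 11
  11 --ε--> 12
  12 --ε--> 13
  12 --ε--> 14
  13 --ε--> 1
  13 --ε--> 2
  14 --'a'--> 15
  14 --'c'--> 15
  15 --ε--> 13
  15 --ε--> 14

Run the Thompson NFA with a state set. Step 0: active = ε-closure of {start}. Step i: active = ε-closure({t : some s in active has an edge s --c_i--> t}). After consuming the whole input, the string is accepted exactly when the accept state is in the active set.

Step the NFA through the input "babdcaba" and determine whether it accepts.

S₀ = ε-closure({0}) = {0,1,2,3,4,5,6,8,10}
'b' @ 1: {3,5,7,9,10}
'a' @ 2: {1,2,3,4,5,6,8,10,11,12,13,14}  ✓accept
'b' @ 3: {3,5,7,9,10}
'd' @ 4: {}  — state set empty
rest 'caba' ignored (set empty)
final: {}; accept 1 not in set

Answer: REJECT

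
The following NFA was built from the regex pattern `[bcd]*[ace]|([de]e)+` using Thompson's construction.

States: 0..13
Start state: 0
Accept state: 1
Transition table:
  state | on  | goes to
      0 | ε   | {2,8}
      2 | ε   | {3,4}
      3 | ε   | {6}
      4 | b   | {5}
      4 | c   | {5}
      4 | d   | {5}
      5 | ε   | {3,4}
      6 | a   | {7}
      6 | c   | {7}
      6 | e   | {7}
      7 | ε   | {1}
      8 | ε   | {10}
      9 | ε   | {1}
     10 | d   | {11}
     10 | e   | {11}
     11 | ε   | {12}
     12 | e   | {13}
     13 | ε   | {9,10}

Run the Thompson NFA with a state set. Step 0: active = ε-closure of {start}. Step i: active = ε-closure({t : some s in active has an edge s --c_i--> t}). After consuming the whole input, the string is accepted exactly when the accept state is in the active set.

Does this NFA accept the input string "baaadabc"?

initial (ε-close {0}): {0,2,3,4,6,8,10}
'b' @ 1: {3,4,5,6}
'a' @ 2: {1,7}  (accept∈set)
'a' @ 3: {}  — dead — no transitions
rest 'adabc' ignored (set empty)
end set {} — state 1 not in

Answer: REJECT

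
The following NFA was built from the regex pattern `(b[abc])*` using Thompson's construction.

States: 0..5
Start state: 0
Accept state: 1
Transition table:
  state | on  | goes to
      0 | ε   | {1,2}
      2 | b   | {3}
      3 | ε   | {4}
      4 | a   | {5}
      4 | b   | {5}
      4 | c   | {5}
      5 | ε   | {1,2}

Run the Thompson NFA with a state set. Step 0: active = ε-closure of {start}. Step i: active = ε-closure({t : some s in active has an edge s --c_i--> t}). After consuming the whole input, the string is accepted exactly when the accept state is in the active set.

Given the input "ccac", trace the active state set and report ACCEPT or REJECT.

initial (ε-close {0}): {0,1,2}
'c' @ 1: {}  — no active states
rest 'cac' ignored (set empty)
final: {}; accept 1 not in set

Answer: REJECT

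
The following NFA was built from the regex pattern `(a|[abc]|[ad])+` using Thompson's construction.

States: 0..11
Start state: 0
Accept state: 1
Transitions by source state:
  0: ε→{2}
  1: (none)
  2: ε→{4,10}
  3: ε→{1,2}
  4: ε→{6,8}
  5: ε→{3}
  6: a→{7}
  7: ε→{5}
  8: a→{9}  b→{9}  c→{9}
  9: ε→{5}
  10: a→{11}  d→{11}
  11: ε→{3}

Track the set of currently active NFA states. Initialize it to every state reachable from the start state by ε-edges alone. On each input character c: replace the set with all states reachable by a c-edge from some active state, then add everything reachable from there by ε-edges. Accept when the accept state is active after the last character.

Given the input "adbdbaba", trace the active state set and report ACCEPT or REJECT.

Answer: ACCEPT

Derivation:
S₀ = ε-closure({0}) = {0,2,4,6,8,10}
'a' @ 1: {1,2,3,4,5,6,7,8,9,10,11}  [accepting]
'd' @ 2: {1,2,3,4,6,8,10,11}  [accepting]
'b' @ 3: {1,2,3,4,5,6,8,9,10}  [accepting]
'd' @ 4: {1,2,3,4,6,8,10,11}  [accepting]
'b' @ 5: {1,2,3,4,5,6,8,9,10}  [accepting]
'a' @ 6: {1,2,3,4,5,6,7,8,9,10,11}  [accepting]
'b' @ 7: {1,2,3,4,5,6,8,9,10}  [accepting]
'a' @ 8: {1,2,3,4,5,6,7,8,9,10,11}  [accepting]
end set {1,2,3,4,5,6,7,8,9,10,11} — state 1 in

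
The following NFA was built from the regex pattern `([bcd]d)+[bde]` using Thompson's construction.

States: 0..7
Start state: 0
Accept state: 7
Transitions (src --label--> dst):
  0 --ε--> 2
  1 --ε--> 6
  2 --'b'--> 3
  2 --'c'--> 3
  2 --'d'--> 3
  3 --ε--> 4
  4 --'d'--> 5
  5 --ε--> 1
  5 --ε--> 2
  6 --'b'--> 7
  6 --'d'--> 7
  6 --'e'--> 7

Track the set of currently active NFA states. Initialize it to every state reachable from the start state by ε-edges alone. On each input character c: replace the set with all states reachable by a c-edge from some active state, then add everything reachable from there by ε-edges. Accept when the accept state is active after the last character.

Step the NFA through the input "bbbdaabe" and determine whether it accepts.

start: ε-closure({0}) = {0,2}
'b' @ 1: {3,4}
'b' @ 2: {}  — dead — no transitions
rest 'bdaabe' ignored (set empty)
end set {} — state 7 not in

Answer: REJECT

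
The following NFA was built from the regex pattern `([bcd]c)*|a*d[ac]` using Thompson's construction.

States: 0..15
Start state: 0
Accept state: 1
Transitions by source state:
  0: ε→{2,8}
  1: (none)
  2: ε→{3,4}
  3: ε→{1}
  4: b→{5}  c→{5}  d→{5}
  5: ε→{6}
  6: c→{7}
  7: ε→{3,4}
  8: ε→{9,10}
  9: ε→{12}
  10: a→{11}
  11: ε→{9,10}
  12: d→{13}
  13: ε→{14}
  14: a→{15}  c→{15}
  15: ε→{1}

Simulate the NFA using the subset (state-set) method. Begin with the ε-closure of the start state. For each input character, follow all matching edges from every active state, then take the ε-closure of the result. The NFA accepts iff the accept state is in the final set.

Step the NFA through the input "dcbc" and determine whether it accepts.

Answer: ACCEPT

Trace:
S₀ = ε-closure({0}) = {0,1,2,3,4,8,9,10,12}
'd' @ 1: {5,6,13,14}
'c' @ 2: {1,3,4,7,15}  [accepting]
'b' @ 3: {5,6}
'c' @ 4: {1,3,4,7}  [accepting]
final: {1,3,4,7}; accept 1 in set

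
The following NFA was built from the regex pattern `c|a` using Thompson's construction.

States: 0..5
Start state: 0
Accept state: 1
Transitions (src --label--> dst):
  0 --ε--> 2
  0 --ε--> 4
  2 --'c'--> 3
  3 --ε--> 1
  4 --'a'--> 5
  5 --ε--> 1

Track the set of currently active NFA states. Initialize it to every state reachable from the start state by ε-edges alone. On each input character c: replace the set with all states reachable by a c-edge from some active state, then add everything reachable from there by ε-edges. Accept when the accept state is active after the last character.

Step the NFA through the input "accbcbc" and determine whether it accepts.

initial (ε-close {0}): {0,2,4}
'a' @ 1: {1,5}  (accept∈set)
'c' @ 2: {}  — state set empty
rest 'cbcbc' ignored (set empty)
after full input: {}  (accept=1 not in)

Answer: REJECT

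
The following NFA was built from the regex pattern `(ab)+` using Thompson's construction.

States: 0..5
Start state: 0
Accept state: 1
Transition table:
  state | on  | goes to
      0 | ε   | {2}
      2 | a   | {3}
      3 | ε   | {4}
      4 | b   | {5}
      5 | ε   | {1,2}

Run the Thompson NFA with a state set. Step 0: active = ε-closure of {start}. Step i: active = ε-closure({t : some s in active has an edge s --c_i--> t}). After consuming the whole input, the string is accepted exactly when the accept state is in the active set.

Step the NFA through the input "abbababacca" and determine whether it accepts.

initial (ε-close {0}): {0,2}
'a' @ 1: {3,4}
'b' @ 2: {1,2,5}  [accepting]
'b' @ 3: {}  — no active states
rest 'ababacca' ignored (set empty)
final: {}; accept 1 not in set

Answer: REJECT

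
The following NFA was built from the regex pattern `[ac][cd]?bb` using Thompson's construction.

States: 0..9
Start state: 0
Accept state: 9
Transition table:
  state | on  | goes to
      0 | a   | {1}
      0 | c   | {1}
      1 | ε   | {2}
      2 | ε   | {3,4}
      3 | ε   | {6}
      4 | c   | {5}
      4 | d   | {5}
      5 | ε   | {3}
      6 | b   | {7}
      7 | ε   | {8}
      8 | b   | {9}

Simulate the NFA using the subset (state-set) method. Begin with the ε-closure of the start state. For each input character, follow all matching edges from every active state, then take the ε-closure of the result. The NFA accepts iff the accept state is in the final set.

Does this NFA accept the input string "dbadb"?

S₀ = ε-closure({0}) = {0}
'd' @ 1: {}  — dead — no transitions
rest 'badb' ignored (set empty)
final: {}; accept 9 not in set

Answer: REJECT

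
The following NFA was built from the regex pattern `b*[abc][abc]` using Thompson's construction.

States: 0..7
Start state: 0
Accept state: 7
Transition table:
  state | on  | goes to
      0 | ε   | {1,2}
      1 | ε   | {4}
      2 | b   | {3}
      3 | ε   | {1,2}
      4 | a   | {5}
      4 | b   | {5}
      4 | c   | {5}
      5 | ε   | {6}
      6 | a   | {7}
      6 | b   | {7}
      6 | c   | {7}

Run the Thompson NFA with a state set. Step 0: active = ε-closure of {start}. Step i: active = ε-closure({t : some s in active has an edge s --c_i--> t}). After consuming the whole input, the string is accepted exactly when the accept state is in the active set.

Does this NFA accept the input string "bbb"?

Answer: ACCEPT

Derivation:
initial (ε-close {0}): {0,1,2,4}
'b' @ 1: {1,2,3,4,5,6}
'b' @ 2: {1,2,3,4,5,6,7}  [accepting]
'b' @ 3: {1,2,3,4,5,6,7}  [accepting]
end set {1,2,3,4,5,6,7} — state 7 in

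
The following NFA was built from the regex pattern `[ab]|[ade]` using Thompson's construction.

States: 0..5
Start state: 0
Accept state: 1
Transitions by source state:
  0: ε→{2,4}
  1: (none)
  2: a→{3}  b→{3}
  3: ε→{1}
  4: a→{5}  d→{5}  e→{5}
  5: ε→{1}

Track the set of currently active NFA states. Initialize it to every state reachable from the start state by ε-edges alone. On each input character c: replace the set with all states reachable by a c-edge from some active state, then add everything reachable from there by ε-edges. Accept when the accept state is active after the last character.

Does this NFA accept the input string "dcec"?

Answer: REJECT

Trace:
initial (ε-close {0}): {0,2,4}
'd' @ 1: {1,5}  (accept∈set)
'c' @ 2: {}  — no active states
rest 'ec' ignored (set empty)
after full input: {}  (accept=1 not in)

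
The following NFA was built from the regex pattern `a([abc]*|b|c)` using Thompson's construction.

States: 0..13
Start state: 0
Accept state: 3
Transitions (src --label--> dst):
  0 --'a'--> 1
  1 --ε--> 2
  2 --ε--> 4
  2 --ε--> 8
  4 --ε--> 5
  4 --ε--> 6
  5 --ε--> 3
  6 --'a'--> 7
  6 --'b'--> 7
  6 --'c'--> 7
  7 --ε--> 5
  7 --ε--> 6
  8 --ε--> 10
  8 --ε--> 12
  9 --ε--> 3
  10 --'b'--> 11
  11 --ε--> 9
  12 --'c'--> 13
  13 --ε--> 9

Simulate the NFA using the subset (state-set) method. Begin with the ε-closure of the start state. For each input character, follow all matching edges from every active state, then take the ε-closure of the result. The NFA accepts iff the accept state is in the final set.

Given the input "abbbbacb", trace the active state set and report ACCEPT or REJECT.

S₀ = ε-closure({0}) = {0}
'a' @ 1: {1,2,3,4,5,6,8,10,12}  ✓accept
'b' @ 2: {3,5,6,7,9,11}  ✓accept
'b' @ 3: {3,5,6,7}  ✓accept
'b' @ 4: {3,5,6,7}  ✓accept
'b' @ 5: {3,5,6,7}  ✓accept
'a' @ 6: {3,5,6,7}  ✓accept
'c' @ 7: {3,5,6,7}  ✓accept
'b' @ 8: {3,5,6,7}  ✓accept
after full input: {3,5,6,7}  (accept=3 in)

Answer: ACCEPT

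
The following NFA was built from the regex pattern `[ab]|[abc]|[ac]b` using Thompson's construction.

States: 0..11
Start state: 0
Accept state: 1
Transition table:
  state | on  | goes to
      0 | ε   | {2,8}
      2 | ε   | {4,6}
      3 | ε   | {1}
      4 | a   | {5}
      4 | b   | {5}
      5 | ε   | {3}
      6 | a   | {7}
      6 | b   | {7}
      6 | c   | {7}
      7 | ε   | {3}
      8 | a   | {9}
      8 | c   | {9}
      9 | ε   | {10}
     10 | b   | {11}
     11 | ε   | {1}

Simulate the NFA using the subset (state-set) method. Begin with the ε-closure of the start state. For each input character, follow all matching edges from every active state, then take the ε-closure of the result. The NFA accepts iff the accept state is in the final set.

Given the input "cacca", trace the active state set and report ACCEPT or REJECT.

Answer: REJECT

Derivation:
start: ε-closure({0}) = {0,2,4,6,8}
'c' @ 1: {1,3,7,9,10}  (accept∈set)
'a' @ 2: {}  — dead — no transitions
rest 'cca' ignored (set empty)
final: {}; accept 1 not in set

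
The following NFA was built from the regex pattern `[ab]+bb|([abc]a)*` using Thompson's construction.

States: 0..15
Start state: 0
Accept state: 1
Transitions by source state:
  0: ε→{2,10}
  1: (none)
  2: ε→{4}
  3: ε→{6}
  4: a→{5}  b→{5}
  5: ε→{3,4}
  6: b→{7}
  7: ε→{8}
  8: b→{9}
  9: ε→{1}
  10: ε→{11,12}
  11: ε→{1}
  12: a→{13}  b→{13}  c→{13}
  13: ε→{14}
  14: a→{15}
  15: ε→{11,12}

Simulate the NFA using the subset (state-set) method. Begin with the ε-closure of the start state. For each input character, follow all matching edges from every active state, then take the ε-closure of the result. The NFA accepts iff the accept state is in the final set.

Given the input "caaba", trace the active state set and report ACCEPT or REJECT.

start: ε-closure({0}) = {0,1,2,4,10,11,12}
'c' @ 1: {13,14}
'a' @ 2: {1,11,12,15}  [accepting]
'a' @ 3: {13,14}
'b' @ 4: {}  — state set empty
rest 'a' ignored (set empty)
end set {} — state 1 not in

Answer: REJECT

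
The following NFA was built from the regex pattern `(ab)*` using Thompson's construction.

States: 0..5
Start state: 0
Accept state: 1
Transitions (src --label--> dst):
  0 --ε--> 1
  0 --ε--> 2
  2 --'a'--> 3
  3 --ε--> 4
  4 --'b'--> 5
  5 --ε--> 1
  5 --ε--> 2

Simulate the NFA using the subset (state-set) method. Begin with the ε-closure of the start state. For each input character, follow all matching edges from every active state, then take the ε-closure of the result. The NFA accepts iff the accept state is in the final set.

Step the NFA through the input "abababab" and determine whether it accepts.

S₀ = ε-closure({0}) = {0,1,2}
'a' @ 1: {3,4}
'b' @ 2: {1,2,5}  ✓accept
'a' @ 3: {3,4}
'b' @ 4: {1,2,5}  ✓accept
'a' @ 5: {3,4}
'b' @ 6: {1,2,5}  ✓accept
'a' @ 7: {3,4}
'b' @ 8: {1,2,5}  ✓accept
after full input: {1,2,5}  (accept=1 in)

Answer: ACCEPT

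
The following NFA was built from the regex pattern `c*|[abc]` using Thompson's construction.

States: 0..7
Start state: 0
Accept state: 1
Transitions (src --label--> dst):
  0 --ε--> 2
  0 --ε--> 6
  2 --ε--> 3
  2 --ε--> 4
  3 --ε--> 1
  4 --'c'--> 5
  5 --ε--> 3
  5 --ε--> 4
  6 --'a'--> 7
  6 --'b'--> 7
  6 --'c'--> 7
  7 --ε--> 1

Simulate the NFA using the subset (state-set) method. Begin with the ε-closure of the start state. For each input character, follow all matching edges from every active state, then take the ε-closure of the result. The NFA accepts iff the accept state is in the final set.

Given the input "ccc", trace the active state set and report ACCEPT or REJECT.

S₀ = ε-closure({0}) = {0,1,2,3,4,6}
'c' @ 1: {1,3,4,5,7}  [accepting]
'c' @ 2: {1,3,4,5}  [accepting]
'c' @ 3: {1,3,4,5}  [accepting]
end set {1,3,4,5} — state 1 in

Answer: ACCEPT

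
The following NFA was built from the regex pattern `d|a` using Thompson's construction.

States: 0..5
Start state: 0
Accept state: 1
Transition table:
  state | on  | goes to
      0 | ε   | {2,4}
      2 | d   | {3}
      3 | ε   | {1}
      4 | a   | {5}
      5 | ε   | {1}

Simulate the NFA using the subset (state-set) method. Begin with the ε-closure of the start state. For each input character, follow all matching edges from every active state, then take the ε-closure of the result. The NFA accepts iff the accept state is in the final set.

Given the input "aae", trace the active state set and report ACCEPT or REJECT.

start: ε-closure({0}) = {0,2,4}
'a' @ 1: {1,5}  ✓accept
'a' @ 2: {}  — dead — no transitions
rest 'e' ignored (set empty)
final: {}; accept 1 not in set

Answer: REJECT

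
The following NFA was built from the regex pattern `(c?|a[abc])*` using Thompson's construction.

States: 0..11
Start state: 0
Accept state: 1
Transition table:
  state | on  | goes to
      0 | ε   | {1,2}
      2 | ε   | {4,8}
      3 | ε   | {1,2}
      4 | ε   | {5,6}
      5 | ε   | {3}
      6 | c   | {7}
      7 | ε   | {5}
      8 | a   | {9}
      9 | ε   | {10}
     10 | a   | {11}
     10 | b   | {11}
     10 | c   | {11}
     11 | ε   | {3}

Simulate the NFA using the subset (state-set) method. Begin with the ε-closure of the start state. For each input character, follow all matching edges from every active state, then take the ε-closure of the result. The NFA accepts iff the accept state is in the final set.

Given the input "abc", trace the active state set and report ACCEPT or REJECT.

Answer: ACCEPT

Trace:
initial (ε-close {0}): {0,1,2,3,4,5,6,8}
'a' @ 1: {9,10}
'b' @ 2: {1,2,3,4,5,6,8,11}  (accept∈set)
'c' @ 3: {1,2,3,4,5,6,7,8}  (accept∈set)
end set {1,2,3,4,5,6,7,8} — state 1 in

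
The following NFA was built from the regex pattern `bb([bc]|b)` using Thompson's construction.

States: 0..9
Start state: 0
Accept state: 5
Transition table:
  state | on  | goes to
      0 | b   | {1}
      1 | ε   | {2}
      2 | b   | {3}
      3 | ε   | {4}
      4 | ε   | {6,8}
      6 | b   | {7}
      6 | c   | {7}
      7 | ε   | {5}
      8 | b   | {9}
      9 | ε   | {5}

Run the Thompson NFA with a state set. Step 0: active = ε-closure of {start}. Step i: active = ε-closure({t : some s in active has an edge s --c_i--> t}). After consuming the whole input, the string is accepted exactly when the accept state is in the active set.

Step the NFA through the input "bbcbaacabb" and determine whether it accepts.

initial (ε-close {0}): {0}
'b' @ 1: {1,2}
'b' @ 2: {3,4,6,8}
'c' @ 3: {5,7}  ✓accept
'b' @ 4: {}  — dead — no transitions
rest 'aacabb' ignored (set empty)
end set {} — state 5 not in

Answer: REJECT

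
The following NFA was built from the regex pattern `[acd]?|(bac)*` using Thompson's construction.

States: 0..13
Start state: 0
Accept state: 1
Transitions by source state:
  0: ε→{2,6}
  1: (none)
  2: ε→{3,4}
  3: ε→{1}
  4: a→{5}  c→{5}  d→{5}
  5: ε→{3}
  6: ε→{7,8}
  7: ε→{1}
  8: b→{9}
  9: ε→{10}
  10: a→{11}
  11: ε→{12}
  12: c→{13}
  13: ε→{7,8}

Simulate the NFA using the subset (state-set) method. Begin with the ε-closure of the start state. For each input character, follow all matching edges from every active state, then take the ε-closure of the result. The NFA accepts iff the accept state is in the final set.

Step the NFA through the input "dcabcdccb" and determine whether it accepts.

start: ε-closure({0}) = {0,1,2,3,4,6,7,8}
'd' @ 1: {1,3,5}  [accepting]
'c' @ 2: {}  — no active states
rest 'abcdccb' ignored (set empty)
final: {}; accept 1 not in set

Answer: REJECT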